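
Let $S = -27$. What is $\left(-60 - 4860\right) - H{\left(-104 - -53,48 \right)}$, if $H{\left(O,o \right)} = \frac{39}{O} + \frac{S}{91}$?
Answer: $- \frac{7609598}{1547} \approx -4918.9$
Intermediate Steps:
$H{\left(O,o \right)} = - \frac{27}{91} + \frac{39}{O}$ ($H{\left(O,o \right)} = \frac{39}{O} - \frac{27}{91} = - \frac{27}{91} + \frac{39}{O}$)
$\left(-60 - 4860\right) - H{\left(-104 - -53,48 \right)} = \left(-60 - 4860\right) - \left(- \frac{27}{91} + \frac{39}{-104 - -53}\right) = \left(-60 - 4860\right) - \left(- \frac{27}{91} + \frac{39}{-104 + 53}\right) = -4920 - \left(- \frac{27}{91} + \frac{39}{-51}\right) = -4920 - \left(- \frac{27}{91} + 39 \left(- \frac{1}{51}\right)\right) = -4920 - \left(- \frac{27}{91} - \frac{13}{17}\right) = -4920 - - \frac{1642}{1547} = -4920 + \frac{1642}{1547} = - \frac{7609598}{1547}$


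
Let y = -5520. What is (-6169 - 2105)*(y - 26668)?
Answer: 266323512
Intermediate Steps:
(-6169 - 2105)*(y - 26668) = (-6169 - 2105)*(-5520 - 26668) = -8274*(-32188) = 266323512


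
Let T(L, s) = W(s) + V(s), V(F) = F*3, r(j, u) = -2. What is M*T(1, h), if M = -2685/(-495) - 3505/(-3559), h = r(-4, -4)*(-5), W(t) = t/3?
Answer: 75272600/352341 ≈ 213.64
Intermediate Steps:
V(F) = 3*F
W(t) = t/3 (W(t) = t*(⅓) = t/3)
h = 10 (h = -2*(-5) = 10)
T(L, s) = 10*s/3 (T(L, s) = s/3 + 3*s = 10*s/3)
M = 752726/117447 (M = -2685*(-1/495) - 3505*(-1/3559) = 179/33 + 3505/3559 = 752726/117447 ≈ 6.4091)
M*T(1, h) = 752726*((10/3)*10)/117447 = (752726/117447)*(100/3) = 75272600/352341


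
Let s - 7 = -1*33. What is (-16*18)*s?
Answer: 7488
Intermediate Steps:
s = -26 (s = 7 - 1*33 = 7 - 33 = -26)
(-16*18)*s = -16*18*(-26) = -288*(-26) = 7488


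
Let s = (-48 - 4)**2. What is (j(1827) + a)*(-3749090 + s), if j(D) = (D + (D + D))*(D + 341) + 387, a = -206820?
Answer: -43744207830750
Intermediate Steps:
s = 2704 (s = (-52)**2 = 2704)
j(D) = 387 + 3*D*(341 + D) (j(D) = (D + 2*D)*(341 + D) + 387 = (3*D)*(341 + D) + 387 = 3*D*(341 + D) + 387 = 387 + 3*D*(341 + D))
(j(1827) + a)*(-3749090 + s) = ((387 + 3*1827**2 + 1023*1827) - 206820)*(-3749090 + 2704) = ((387 + 3*3337929 + 1869021) - 206820)*(-3746386) = ((387 + 10013787 + 1869021) - 206820)*(-3746386) = (11883195 - 206820)*(-3746386) = 11676375*(-3746386) = -43744207830750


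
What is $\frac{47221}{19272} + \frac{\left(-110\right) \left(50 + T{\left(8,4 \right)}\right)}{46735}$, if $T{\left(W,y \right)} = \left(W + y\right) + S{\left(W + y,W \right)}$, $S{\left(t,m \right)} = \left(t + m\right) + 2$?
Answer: $\frac{405760031}{180135384} \approx 2.2525$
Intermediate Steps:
$S{\left(t,m \right)} = 2 + m + t$ ($S{\left(t,m \right)} = \left(m + t\right) + 2 = 2 + m + t$)
$T{\left(W,y \right)} = 2 + 2 y + 3 W$ ($T{\left(W,y \right)} = \left(W + y\right) + \left(2 + W + \left(W + y\right)\right) = \left(W + y\right) + \left(2 + y + 2 W\right) = 2 + 2 y + 3 W$)
$\frac{47221}{19272} + \frac{\left(-110\right) \left(50 + T{\left(8,4 \right)}\right)}{46735} = \frac{47221}{19272} + \frac{\left(-110\right) \left(50 + \left(2 + 2 \cdot 4 + 3 \cdot 8\right)\right)}{46735} = 47221 \cdot \frac{1}{19272} + - 110 \left(50 + \left(2 + 8 + 24\right)\right) \frac{1}{46735} = \frac{47221}{19272} + - 110 \left(50 + 34\right) \frac{1}{46735} = \frac{47221}{19272} + \left(-110\right) 84 \cdot \frac{1}{46735} = \frac{47221}{19272} - \frac{1848}{9347} = \frac{405760031}{180135384}$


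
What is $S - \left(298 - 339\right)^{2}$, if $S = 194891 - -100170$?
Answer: $293380$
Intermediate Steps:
$S = 295061$ ($S = 194891 + 100170 = 295061$)
$S - \left(298 - 339\right)^{2} = 295061 - \left(298 - 339\right)^{2} = 295061 - \left(-41\right)^{2} = 295061 - 1681 = 293380$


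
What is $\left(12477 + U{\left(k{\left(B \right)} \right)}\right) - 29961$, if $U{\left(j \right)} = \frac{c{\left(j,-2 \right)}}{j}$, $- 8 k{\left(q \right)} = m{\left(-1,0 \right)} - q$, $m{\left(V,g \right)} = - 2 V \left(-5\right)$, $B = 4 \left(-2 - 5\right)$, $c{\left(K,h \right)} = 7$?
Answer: $- \frac{157384}{9} \approx -17487.0$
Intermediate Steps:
$B = -28$ ($B = 4 \left(-7\right) = -28$)
$m{\left(V,g \right)} = 10 V$
$k{\left(q \right)} = \frac{5}{4} + \frac{q}{8}$ ($k{\left(q \right)} = - \frac{10 \left(-1\right) - q}{8} = - \frac{-10 - q}{8} = \frac{5}{4} + \frac{q}{8}$)
$U{\left(j \right)} = \frac{7}{j}$
$\left(12477 + U{\left(k{\left(B \right)} \right)}\right) - 29961 = \left(12477 + \frac{7}{\frac{5}{4} + \frac{1}{8} \left(-28\right)}\right) - 29961 = \left(12477 + \frac{7}{\frac{5}{4} - \frac{7}{2}}\right) - 29961 = \left(12477 + \frac{7}{- \frac{9}{4}}\right) - 29961 = \left(12477 + 7 \left(- \frac{4}{9}\right)\right) - 29961 = \left(12477 - \frac{28}{9}\right) - 29961 = \frac{112265}{9} - 29961 = - \frac{157384}{9}$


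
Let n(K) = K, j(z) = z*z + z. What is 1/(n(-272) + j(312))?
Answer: 1/97384 ≈ 1.0269e-5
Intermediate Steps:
j(z) = z + z² (j(z) = z² + z = z + z²)
1/(n(-272) + j(312)) = 1/(-272 + 312*(1 + 312)) = 1/(-272 + 312*313) = 1/(-272 + 97656) = 1/97384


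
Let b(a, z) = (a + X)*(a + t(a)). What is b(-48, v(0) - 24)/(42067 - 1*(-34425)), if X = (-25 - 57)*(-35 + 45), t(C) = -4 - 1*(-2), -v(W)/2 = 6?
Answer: 10850/19123 ≈ 0.56738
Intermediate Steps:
v(W) = -12 (v(W) = -2*6 = -12)
t(C) = -2 (t(C) = -4 + 2 = -2)
X = -820 (X = -82*10 = -820)
b(a, z) = (-820 + a)*(-2 + a) (b(a, z) = (a - 820)*(a - 2) = (-820 + a)*(-2 + a))
b(-48, v(0) - 24)/(42067 - 1*(-34425)) = (1640 + (-48)² - 822*(-48))/(42067 - 1*(-34425)) = (1640 + 2304 + 39456)/(42067 + 34425) = 43400/76492 = 43400*(1/76492) = 10850/19123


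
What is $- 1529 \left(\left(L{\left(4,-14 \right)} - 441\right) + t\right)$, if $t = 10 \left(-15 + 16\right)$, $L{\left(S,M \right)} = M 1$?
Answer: $680405$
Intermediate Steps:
$L{\left(S,M \right)} = M$
$t = 10$ ($t = 10 \cdot 1 = 10$)
$- 1529 \left(\left(L{\left(4,-14 \right)} - 441\right) + t\right) = - 1529 \left(\left(-14 - 441\right) + 10\right) = - 1529 \left(-455 + 10\right) = \left(-1529\right) \left(-445\right) = 680405$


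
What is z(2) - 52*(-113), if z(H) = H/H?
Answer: 5877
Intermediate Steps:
z(H) = 1
z(2) - 52*(-113) = 1 - 52*(-113) = 1 + 5876 = 5877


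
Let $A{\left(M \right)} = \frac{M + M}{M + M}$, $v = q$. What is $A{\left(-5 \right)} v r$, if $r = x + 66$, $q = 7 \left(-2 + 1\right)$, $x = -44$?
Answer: $-154$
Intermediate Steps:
$q = -7$ ($q = 7 \left(-1\right) = -7$)
$r = 22$ ($r = -44 + 66 = 22$)
$v = -7$
$A{\left(M \right)} = 1$ ($A{\left(M \right)} = \frac{2 M}{2 M} = 2 M \frac{1}{2 M} = 1$)
$A{\left(-5 \right)} v r = 1 \left(-7\right) 22 = \left(-7\right) 22 = -154$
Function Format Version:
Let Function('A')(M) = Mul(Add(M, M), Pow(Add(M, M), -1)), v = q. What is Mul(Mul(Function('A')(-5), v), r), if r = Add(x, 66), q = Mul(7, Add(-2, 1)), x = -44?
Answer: -154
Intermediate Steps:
q = -7 (q = Mul(7, -1) = -7)
r = 22 (r = Add(-44, 66) = 22)
v = -7
Function('A')(M) = 1 (Function('A')(M) = Mul(Mul(2, M), Pow(Mul(2, M), -1)) = Mul(Mul(2, M), Mul(Rational(1, 2), Pow(M, -1))) = 1)
Mul(Mul(Function('A')(-5), v), r) = Mul(Mul(1, -7), 22) = Mul(-7, 22) = -154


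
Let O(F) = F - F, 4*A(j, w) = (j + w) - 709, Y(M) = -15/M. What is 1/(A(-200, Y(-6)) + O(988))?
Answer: -8/1813 ≈ -0.0044126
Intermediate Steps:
A(j, w) = -709/4 + j/4 + w/4 (A(j, w) = ((j + w) - 709)/4 = (-709 + j + w)/4 = -709/4 + j/4 + w/4)
O(F) = 0
1/(A(-200, Y(-6)) + O(988)) = 1/((-709/4 + (1/4)*(-200) + (-15/(-6))/4) + 0) = 1/((-709/4 - 50 + (-15*(-1/6))/4) + 0) = 1/((-709/4 - 50 + (1/4)*(5/2)) + 0) = 1/((-709/4 - 50 + 5/8) + 0) = 1/(-1813/8 + 0) = 1/(-1813/8) = -8/1813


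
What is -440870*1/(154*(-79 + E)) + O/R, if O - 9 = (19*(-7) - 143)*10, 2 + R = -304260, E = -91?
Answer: 479328604/28448497 ≈ 16.849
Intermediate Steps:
R = -304262 (R = -2 - 304260 = -304262)
O = -2751 (O = 9 + (19*(-7) - 143)*10 = 9 + (-133 - 143)*10 = 9 - 276*10 = 9 - 2760 = -2751)
-440870*1/(154*(-79 + E)) + O/R = -440870*1/(154*(-79 - 91)) - 2751/(-304262) = -440870/((-170*154)) - 2751*(-1/304262) = -440870/(-26180) + 393/43466 = -440870*(-1/26180) + 393/43466 = 44087/2618 + 393/43466 = 479328604/28448497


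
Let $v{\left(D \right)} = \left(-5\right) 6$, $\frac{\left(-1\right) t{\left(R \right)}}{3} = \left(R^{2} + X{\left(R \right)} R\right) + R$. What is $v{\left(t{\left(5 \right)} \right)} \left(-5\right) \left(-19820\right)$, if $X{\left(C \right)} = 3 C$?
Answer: $-2973000$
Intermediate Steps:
$t{\left(R \right)} = - 12 R^{2} - 3 R$ ($t{\left(R \right)} = - 3 \left(\left(R^{2} + 3 R R\right) + R\right) = - 3 \left(\left(R^{2} + 3 R^{2}\right) + R\right) = - 3 \left(4 R^{2} + R\right) = - 3 \left(R + 4 R^{2}\right) = - 12 R^{2} - 3 R$)
$v{\left(D \right)} = -30$
$v{\left(t{\left(5 \right)} \right)} \left(-5\right) \left(-19820\right) = \left(-30\right) \left(-5\right) \left(-19820\right) = 150 \left(-19820\right) = -2973000$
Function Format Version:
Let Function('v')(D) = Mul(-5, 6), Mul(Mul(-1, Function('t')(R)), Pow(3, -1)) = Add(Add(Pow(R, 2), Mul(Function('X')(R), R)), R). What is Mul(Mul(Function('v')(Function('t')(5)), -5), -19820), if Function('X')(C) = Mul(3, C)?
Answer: -2973000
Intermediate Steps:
Function('t')(R) = Add(Mul(-12, Pow(R, 2)), Mul(-3, R)) (Function('t')(R) = Mul(-3, Add(Add(Pow(R, 2), Mul(Mul(3, R), R)), R)) = Mul(-3, Add(Add(Pow(R, 2), Mul(3, Pow(R, 2))), R)) = Mul(-3, Add(Mul(4, Pow(R, 2)), R)) = Mul(-3, Add(R, Mul(4, Pow(R, 2)))) = Add(Mul(-12, Pow(R, 2)), Mul(-3, R)))
Function('v')(D) = -30
Mul(Mul(Function('v')(Function('t')(5)), -5), -19820) = Mul(Mul(-30, -5), -19820) = Mul(150, -19820) = -2973000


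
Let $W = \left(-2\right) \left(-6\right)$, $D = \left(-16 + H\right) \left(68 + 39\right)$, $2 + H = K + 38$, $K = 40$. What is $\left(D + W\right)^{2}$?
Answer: $41370624$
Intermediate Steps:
$H = 76$ ($H = -2 + \left(40 + 38\right) = -2 + 78 = 76$)
$D = 6420$ ($D = \left(-16 + 76\right) \left(68 + 39\right) = 60 \cdot 107 = 6420$)
$W = 12$
$\left(D + W\right)^{2} = \left(6420 + 12\right)^{2} = 6432^{2} = 41370624$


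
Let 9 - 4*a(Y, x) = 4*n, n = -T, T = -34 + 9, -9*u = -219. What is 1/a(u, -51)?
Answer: -4/91 ≈ -0.043956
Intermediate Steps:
u = 73/3 (u = -⅑*(-219) = 73/3 ≈ 24.333)
T = -25
n = 25 (n = -1*(-25) = 25)
a(Y, x) = -91/4 (a(Y, x) = 9/4 - 25 = -91/4)
1/a(u, -51) = 1/(-91/4) = -4/91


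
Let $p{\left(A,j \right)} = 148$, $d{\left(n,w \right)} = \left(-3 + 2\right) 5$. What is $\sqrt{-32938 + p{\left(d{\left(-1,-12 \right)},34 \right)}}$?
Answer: $i \sqrt{32790} \approx 181.08 i$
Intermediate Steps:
$d{\left(n,w \right)} = -5$ ($d{\left(n,w \right)} = \left(-1\right) 5 = -5$)
$\sqrt{-32938 + p{\left(d{\left(-1,-12 \right)},34 \right)}} = \sqrt{-32938 + 148} = \sqrt{-32790} = i \sqrt{32790}$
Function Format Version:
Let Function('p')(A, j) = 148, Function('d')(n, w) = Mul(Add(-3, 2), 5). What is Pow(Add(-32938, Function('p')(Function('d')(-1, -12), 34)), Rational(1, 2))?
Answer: Mul(I, Pow(32790, Rational(1, 2))) ≈ Mul(181.08, I)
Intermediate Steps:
Function('d')(n, w) = -5 (Function('d')(n, w) = Mul(-1, 5) = -5)
Pow(Add(-32938, Function('p')(Function('d')(-1, -12), 34)), Rational(1, 2)) = Pow(Add(-32938, 148), Rational(1, 2)) = Pow(-32790, Rational(1, 2)) = Mul(I, Pow(32790, Rational(1, 2)))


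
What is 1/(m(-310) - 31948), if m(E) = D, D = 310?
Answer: -1/31638 ≈ -3.1608e-5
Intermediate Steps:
m(E) = 310
1/(m(-310) - 31948) = 1/(310 - 31948) = 1/(-31638) = -1/31638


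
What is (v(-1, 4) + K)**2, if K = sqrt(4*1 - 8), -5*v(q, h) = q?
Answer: -99/25 + 4*I/5 ≈ -3.96 + 0.8*I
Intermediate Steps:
v(q, h) = -q/5
K = 2*I (K = sqrt(4 - 8) = sqrt(-4) = 2*I ≈ 2.0*I)
(v(-1, 4) + K)**2 = (-1/5*(-1) + 2*I)**2 = (1/5 + 2*I)**2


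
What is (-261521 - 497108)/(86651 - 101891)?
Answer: 758629/15240 ≈ 49.779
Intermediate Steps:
(-261521 - 497108)/(86651 - 101891) = -758629/(-15240) = -758629*(-1/15240) = 758629/15240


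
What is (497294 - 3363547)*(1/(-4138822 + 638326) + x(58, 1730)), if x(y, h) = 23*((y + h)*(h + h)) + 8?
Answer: -1427629724299706917171/3500496 ≈ -4.0784e+14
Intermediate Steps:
x(y, h) = 8 + 46*h*(h + y) (x(y, h) = 23*((h + y)*(2*h)) + 8 = 23*(2*h*(h + y)) + 8 = 46*h*(h + y) + 8 = 8 + 46*h*(h + y))
(497294 - 3363547)*(1/(-4138822 + 638326) + x(58, 1730)) = (497294 - 3363547)*(1/(-4138822 + 638326) + (8 + 46*1730**2 + 46*1730*58)) = -2866253*(1/(-3500496) + (8 + 46*2992900 + 4615640)) = -2866253*(-1/3500496 + (8 + 137673400 + 4615640)) = -2866253*(-1/3500496 + 142289048) = -2866253*498082243367807/3500496 = -1427629724299706917171/3500496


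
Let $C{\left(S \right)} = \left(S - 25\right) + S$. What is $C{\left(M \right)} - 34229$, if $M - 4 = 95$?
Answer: $-34056$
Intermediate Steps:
$M = 99$ ($M = 4 + 95 = 99$)
$C{\left(S \right)} = -25 + 2 S$ ($C{\left(S \right)} = \left(-25 + S\right) + S = -25 + 2 S$)
$C{\left(M \right)} - 34229 = \left(-25 + 2 \cdot 99\right) - 34229 = \left(-25 + 198\right) - 34229 = 173 - 34229 = -34056$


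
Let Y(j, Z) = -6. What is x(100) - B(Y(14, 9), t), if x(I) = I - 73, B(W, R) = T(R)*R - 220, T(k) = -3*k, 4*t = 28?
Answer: 394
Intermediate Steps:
t = 7 (t = (1/4)*28 = 7)
B(W, R) = -220 - 3*R**2 (B(W, R) = (-3*R)*R - 220 = -3*R**2 - 220 = -220 - 3*R**2)
x(I) = -73 + I
x(100) - B(Y(14, 9), t) = (-73 + 100) - (-220 - 3*7**2) = 27 - (-220 - 3*49) = 27 - (-220 - 147) = 27 - 1*(-367) = 27 + 367 = 394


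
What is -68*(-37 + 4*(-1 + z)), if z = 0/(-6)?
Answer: 2788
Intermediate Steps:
z = 0 (z = 0*(-⅙) = 0)
-68*(-37 + 4*(-1 + z)) = -68*(-37 + 4*(-1 + 0)) = -68*(-37 + 4*(-1)) = -68*(-37 - 4) = -68*(-41) = 2788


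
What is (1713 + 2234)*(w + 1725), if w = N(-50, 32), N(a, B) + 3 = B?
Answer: 6923038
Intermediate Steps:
N(a, B) = -3 + B
w = 29 (w = -3 + 32 = 29)
(1713 + 2234)*(w + 1725) = (1713 + 2234)*(29 + 1725) = 3947*1754 = 6923038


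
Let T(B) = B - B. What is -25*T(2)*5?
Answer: 0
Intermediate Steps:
T(B) = 0
-25*T(2)*5 = -25*0*5 = 0*5 = 0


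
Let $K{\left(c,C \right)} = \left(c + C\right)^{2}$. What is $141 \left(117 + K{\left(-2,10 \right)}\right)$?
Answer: $25521$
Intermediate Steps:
$K{\left(c,C \right)} = \left(C + c\right)^{2}$
$141 \left(117 + K{\left(-2,10 \right)}\right) = 141 \left(117 + \left(10 - 2\right)^{2}\right) = 141 \left(117 + 8^{2}\right) = 141 \left(117 + 64\right) = 141 \cdot 181 = 25521$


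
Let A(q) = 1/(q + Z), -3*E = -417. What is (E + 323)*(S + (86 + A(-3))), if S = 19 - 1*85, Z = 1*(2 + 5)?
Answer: 18711/2 ≈ 9355.5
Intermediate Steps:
E = 139 (E = -⅓*(-417) = 139)
Z = 7 (Z = 1*7 = 7)
A(q) = 1/(7 + q) (A(q) = 1/(q + 7) = 1/(7 + q))
S = -66 (S = 19 - 85 = -66)
(E + 323)*(S + (86 + A(-3))) = (139 + 323)*(-66 + (86 + 1/(7 - 3))) = 462*(-66 + (86 + 1/4)) = 462*(-66 + (86 + ¼)) = 462*(-66 + 345/4) = 462*(81/4) = 18711/2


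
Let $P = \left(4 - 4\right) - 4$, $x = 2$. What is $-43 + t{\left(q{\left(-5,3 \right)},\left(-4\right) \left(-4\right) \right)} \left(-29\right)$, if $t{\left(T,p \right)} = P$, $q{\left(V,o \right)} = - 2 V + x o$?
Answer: $73$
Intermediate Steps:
$q{\left(V,o \right)} = - 2 V + 2 o$
$P = -4$ ($P = 0 - 4 = -4$)
$t{\left(T,p \right)} = -4$
$-43 + t{\left(q{\left(-5,3 \right)},\left(-4\right) \left(-4\right) \right)} \left(-29\right) = -43 - -116 = -43 + 116 = 73$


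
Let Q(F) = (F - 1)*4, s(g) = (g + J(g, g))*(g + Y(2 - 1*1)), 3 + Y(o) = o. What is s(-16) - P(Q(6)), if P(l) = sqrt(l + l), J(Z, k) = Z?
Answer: 576 - 2*sqrt(10) ≈ 569.68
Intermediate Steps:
Y(o) = -3 + o
s(g) = 2*g*(-2 + g) (s(g) = (g + g)*(g + (-3 + (2 - 1*1))) = (2*g)*(g + (-3 + (2 - 1))) = (2*g)*(g + (-3 + 1)) = (2*g)*(g - 2) = (2*g)*(-2 + g) = 2*g*(-2 + g))
Q(F) = -4 + 4*F (Q(F) = (-1 + F)*4 = -4 + 4*F)
P(l) = sqrt(2)*sqrt(l) (P(l) = sqrt(2*l) = sqrt(2)*sqrt(l))
s(-16) - P(Q(6)) = 2*(-16)*(-2 - 16) - sqrt(2)*sqrt(-4 + 4*6) = 2*(-16)*(-18) - sqrt(2)*sqrt(-4 + 24) = 576 - sqrt(2)*sqrt(20) = 576 - sqrt(2)*2*sqrt(5) = 576 - 2*sqrt(10)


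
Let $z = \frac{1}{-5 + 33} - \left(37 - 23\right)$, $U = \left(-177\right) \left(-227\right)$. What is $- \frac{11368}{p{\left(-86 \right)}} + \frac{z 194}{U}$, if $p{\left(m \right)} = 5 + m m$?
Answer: $- \frac{741696215}{462567434} \approx -1.6034$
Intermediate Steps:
$U = 40179$
$p{\left(m \right)} = 5 + m^{2}$
$z = - \frac{391}{28}$ ($z = \frac{1}{28} - 14 = - \frac{391}{28} \approx -13.964$)
$- \frac{11368}{p{\left(-86 \right)}} + \frac{z 194}{U} = - \frac{11368}{5 + \left(-86\right)^{2}} + \frac{\left(- \frac{391}{28}\right) 194}{40179} = - \frac{11368}{5 + 7396} - \frac{37927}{562506} = - \frac{11368}{7401} - \frac{37927}{562506} = - \frac{741696215}{462567434}$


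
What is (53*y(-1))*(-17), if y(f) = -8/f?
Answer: -7208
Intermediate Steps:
(53*y(-1))*(-17) = (53*(-8/(-1)))*(-17) = (53*(-8*(-1)))*(-17) = (53*8)*(-17) = 424*(-17) = -7208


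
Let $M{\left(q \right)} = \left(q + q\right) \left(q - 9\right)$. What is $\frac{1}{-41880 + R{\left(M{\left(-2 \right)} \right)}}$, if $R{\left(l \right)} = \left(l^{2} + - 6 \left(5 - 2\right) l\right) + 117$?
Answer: $- \frac{1}{40619} \approx -2.4619 \cdot 10^{-5}$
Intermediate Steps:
$M{\left(q \right)} = 2 q \left(-9 + q\right)$
$R{\left(l \right)} = 117 + l^{2} - 18 l$ ($R{\left(l \right)} = \left(l^{2} + \left(-6\right) 3 l\right) + 117 = \left(l^{2} - 18 l\right) + 117 = 117 + l^{2} - 18 l$)
$\frac{1}{-41880 + R{\left(M{\left(-2 \right)} \right)}} = \frac{1}{-41880 + \left(117 + \left(2 \left(-2\right) \left(-9 - 2\right)\right)^{2} - 18 \cdot 2 \left(-2\right) \left(-9 - 2\right)\right)} = \frac{1}{-41880 + \left(117 + \left(2 \left(-2\right) \left(-11\right)\right)^{2} - 18 \cdot 2 \left(-2\right) \left(-11\right)\right)} = \frac{1}{-41880 + \left(117 + 44^{2} - 792\right)} = \frac{1}{-41880 + \left(117 + 1936 - 792\right)} = \frac{1}{-41880 + 1261} = \frac{1}{-40619} = - \frac{1}{40619}$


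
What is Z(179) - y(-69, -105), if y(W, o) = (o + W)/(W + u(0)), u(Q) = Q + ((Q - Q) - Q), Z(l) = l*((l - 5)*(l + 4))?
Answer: 131093456/23 ≈ 5.6997e+6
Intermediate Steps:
Z(l) = l*(-5 + l)*(4 + l) (Z(l) = l*((-5 + l)*(4 + l)) = l*(-5 + l)*(4 + l))
u(Q) = 0 (u(Q) = Q + (0 - Q) = Q - Q = 0)
y(W, o) = (W + o)/W (y(W, o) = (o + W)/(W + 0) = (W + o)/W)
Z(179) - y(-69, -105) = 179*(-20 + 179**2 - 1*179) - (-69 - 105)/(-69) = 179*(-20 + 32041 - 179) - (-1)*(-174)/69 = 179*31842 - 1*58/23 = 5699718 - 58/23 = 131093456/23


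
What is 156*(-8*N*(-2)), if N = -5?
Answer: -12480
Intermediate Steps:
156*(-8*N*(-2)) = 156*(-8*(-5)*(-2)) = 156*(40*(-2)) = 156*(-80) = -12480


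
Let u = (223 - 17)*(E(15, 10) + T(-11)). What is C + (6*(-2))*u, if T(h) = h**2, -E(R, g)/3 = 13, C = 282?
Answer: -202422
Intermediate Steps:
E(R, g) = -39 (E(R, g) = -3*13 = -39)
u = 16892 (u = (223 - 17)*(-39 + (-11)**2) = 206*(-39 + 121) = 206*82 = 16892)
C + (6*(-2))*u = 282 + (6*(-2))*16892 = 282 - 12*16892 = 282 - 202704 = -202422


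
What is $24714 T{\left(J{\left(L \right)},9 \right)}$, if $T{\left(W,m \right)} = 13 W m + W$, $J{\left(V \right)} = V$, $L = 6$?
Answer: $17497512$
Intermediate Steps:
$T{\left(W,m \right)} = W + 13 W m$ ($T{\left(W,m \right)} = 13 W m + W = W + 13 W m$)
$24714 T{\left(J{\left(L \right)},9 \right)} = 24714 \cdot 6 \left(1 + 13 \cdot 9\right) = 24714 \cdot 6 \left(1 + 117\right) = 24714 \cdot 6 \cdot 118 = 24714 \cdot 708 = 17497512$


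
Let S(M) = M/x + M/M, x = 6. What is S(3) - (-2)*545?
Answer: 2183/2 ≈ 1091.5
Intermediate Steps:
S(M) = 1 + M/6 (S(M) = M/6 + M/M = M*(⅙) + 1 = M/6 + 1 = 1 + M/6)
S(3) - (-2)*545 = (1 + (⅙)*3) - (-2)*545 = (1 + ½) - 1*(-1090) = 3/2 + 1090 = 2183/2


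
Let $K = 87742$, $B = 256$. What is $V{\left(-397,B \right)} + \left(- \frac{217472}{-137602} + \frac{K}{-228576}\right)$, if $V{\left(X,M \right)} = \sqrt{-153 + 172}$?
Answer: $\frac{9408851297}{7863128688} + \sqrt{19} \approx 5.5555$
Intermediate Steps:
$V{\left(X,M \right)} = \sqrt{19}$
$V{\left(-397,B \right)} + \left(- \frac{217472}{-137602} + \frac{K}{-228576}\right) = \sqrt{19} + \left(- \frac{217472}{-137602} + \frac{87742}{-228576}\right) = \sqrt{19} + \left(\left(-217472\right) \left(- \frac{1}{137602}\right) + 87742 \left(- \frac{1}{228576}\right)\right) = \sqrt{19} + \left(\frac{108736}{68801} - \frac{43871}{114288}\right) = \sqrt{19} + \frac{9408851297}{7863128688} = \frac{9408851297}{7863128688} + \sqrt{19}$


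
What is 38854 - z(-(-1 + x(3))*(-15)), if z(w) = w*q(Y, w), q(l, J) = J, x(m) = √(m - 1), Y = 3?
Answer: 38179 + 450*√2 ≈ 38815.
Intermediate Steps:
x(m) = √(-1 + m)
z(w) = w² (z(w) = w*w = w²)
38854 - z(-(-1 + x(3))*(-15)) = 38854 - (-(-1 + √(-1 + 3))*(-15))² = 38854 - (-(-1 + √2)*(-15))² = 38854 - ((1 - √2)*(-15))² = 38854 - (-15 + 15*√2)²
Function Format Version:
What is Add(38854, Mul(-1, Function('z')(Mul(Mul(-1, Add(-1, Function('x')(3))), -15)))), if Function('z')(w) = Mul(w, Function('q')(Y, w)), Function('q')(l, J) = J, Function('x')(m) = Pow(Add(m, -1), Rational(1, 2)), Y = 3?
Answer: Add(38179, Mul(450, Pow(2, Rational(1, 2)))) ≈ 38815.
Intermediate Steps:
Function('x')(m) = Pow(Add(-1, m), Rational(1, 2))
Function('z')(w) = Pow(w, 2) (Function('z')(w) = Mul(w, w) = Pow(w, 2))
Add(38854, Mul(-1, Function('z')(Mul(Mul(-1, Add(-1, Function('x')(3))), -15)))) = Add(38854, Mul(-1, Pow(Mul(Mul(-1, Add(-1, Pow(Add(-1, 3), Rational(1, 2)))), -15), 2))) = Add(38854, Mul(-1, Pow(Mul(Mul(-1, Add(-1, Pow(2, Rational(1, 2)))), -15), 2))) = Add(38854, Mul(-1, Pow(Mul(Add(1, Mul(-1, Pow(2, Rational(1, 2)))), -15), 2))) = Add(38854, Mul(-1, Pow(Add(-15, Mul(15, Pow(2, Rational(1, 2)))), 2)))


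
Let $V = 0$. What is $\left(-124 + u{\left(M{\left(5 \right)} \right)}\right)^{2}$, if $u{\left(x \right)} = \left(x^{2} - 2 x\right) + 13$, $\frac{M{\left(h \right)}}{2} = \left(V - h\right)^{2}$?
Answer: $5239521$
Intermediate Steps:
$M{\left(h \right)} = 2 h^{2}$ ($M{\left(h \right)} = 2 \left(0 - h\right)^{2} = 2 \left(- h\right)^{2} = 2 h^{2}$)
$u{\left(x \right)} = 13 + x^{2} - 2 x$
$\left(-124 + u{\left(M{\left(5 \right)} \right)}\right)^{2} = \left(-124 + \left(13 + \left(2 \cdot 5^{2}\right)^{2} - 2 \cdot 2 \cdot 5^{2}\right)\right)^{2} = \left(-124 + \left(13 + \left(2 \cdot 25\right)^{2} - 2 \cdot 2 \cdot 25\right)\right)^{2} = \left(-124 + \left(13 + 50^{2} - 100\right)\right)^{2} = \left(-124 + \left(13 + 2500 - 100\right)\right)^{2} = \left(-124 + 2413\right)^{2} = 2289^{2} = 5239521$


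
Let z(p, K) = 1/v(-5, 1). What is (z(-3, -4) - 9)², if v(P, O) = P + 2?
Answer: 784/9 ≈ 87.111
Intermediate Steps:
v(P, O) = 2 + P
z(p, K) = -⅓ (z(p, K) = 1/(2 - 5) = 1/(-3) = -⅓)
(z(-3, -4) - 9)² = (-⅓ - 9)² = (-28/3)² = 784/9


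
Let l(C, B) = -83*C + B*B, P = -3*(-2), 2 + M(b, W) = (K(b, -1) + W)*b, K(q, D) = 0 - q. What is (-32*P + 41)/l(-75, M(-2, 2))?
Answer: -151/6325 ≈ -0.023874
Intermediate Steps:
K(q, D) = -q
M(b, W) = -2 + b*(W - b) (M(b, W) = -2 + (-b + W)*b = -2 + (W - b)*b = -2 + b*(W - b))
P = 6
l(C, B) = B² - 83*C (l(C, B) = -83*C + B² = B² - 83*C)
(-32*P + 41)/l(-75, M(-2, 2)) = (-32*6 + 41)/((-2 - 1*(-2)² + 2*(-2))² - 83*(-75)) = (-192 + 41)/((-2 - 1*4 - 4)² + 6225) = -151/((-2 - 4 - 4)² + 6225) = -151/((-10)² + 6225) = -151/(100 + 6225) = -151/6325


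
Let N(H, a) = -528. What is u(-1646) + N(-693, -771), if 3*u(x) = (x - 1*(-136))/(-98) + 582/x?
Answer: -63270862/120981 ≈ -522.98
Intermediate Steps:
u(x) = -68/147 + 194/x - x/294 (u(x) = ((x - 1*(-136))/(-98) + 582/x)/3 = ((x + 136)*(-1/98) + 582/x)/3 = ((136 + x)*(-1/98) + 582/x)/3 = ((-68/49 - x/98) + 582/x)/3 = (-68/49 + 582/x - x/98)/3 = -68/147 + 194/x - x/294)
u(-1646) + N(-693, -771) = (1/294)*(57036 - 1*(-1646)*(136 - 1646))/(-1646) - 528 = (1/294)*(-1/1646)*(57036 - 1*(-1646)*(-1510)) - 528 = (1/294)*(-1/1646)*(57036 - 2485460) - 528 = (1/294)*(-1/1646)*(-2428424) - 528 = 607106/120981 - 528 = -63270862/120981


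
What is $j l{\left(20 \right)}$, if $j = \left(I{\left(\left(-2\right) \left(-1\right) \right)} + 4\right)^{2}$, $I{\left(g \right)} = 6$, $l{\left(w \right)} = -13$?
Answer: $-1300$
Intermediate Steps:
$j = 100$ ($j = \left(6 + 4\right)^{2} = 10^{2} = 100$)
$j l{\left(20 \right)} = 100 \left(-13\right) = -1300$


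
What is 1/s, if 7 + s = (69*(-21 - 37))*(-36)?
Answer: 1/144065 ≈ 6.9413e-6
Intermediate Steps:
s = 144065 (s = -7 + (69*(-21 - 37))*(-36) = -7 + (69*(-58))*(-36) = -7 - 4002*(-36) = -7 + 144072 = 144065)
1/s = 1/144065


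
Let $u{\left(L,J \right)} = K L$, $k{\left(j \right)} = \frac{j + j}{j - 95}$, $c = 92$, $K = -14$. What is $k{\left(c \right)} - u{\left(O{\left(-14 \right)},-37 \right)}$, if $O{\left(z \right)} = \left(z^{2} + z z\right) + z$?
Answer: $\frac{15692}{3} \approx 5230.7$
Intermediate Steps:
$O{\left(z \right)} = z + 2 z^{2}$ ($O{\left(z \right)} = \left(z^{2} + z^{2}\right) + z = 2 z^{2} + z = z + 2 z^{2}$)
$k{\left(j \right)} = \frac{2 j}{-95 + j}$
$u{\left(L,J \right)} = - 14 L$
$k{\left(c \right)} - u{\left(O{\left(-14 \right)},-37 \right)} = 2 \cdot 92 \frac{1}{-95 + 92} - - 14 \left(- 14 \left(1 + 2 \left(-14\right)\right)\right) = 2 \cdot 92 \frac{1}{-3} - - 14 \left(- 14 \left(1 - 28\right)\right) = 2 \cdot 92 \left(- \frac{1}{3}\right) - - 14 \left(\left(-14\right) \left(-27\right)\right) = - \frac{184}{3} - \left(-14\right) 378 = - \frac{184}{3} - -5292 = - \frac{184}{3} + 5292 = \frac{15692}{3}$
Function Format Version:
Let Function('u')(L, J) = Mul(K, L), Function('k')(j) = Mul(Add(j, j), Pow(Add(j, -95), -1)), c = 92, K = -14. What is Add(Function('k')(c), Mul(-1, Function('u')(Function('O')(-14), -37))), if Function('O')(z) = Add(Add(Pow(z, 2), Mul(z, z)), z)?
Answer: Rational(15692, 3) ≈ 5230.7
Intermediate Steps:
Function('O')(z) = Add(z, Mul(2, Pow(z, 2))) (Function('O')(z) = Add(Add(Pow(z, 2), Pow(z, 2)), z) = Add(Mul(2, Pow(z, 2)), z) = Add(z, Mul(2, Pow(z, 2))))
Function('k')(j) = Mul(2, j, Pow(Add(-95, j), -1)) (Function('k')(j) = Mul(Mul(2, j), Pow(Add(-95, j), -1)) = Mul(2, j, Pow(Add(-95, j), -1)))
Function('u')(L, J) = Mul(-14, L)
Add(Function('k')(c), Mul(-1, Function('u')(Function('O')(-14), -37))) = Add(Mul(2, 92, Pow(Add(-95, 92), -1)), Mul(-1, Mul(-14, Mul(-14, Add(1, Mul(2, -14)))))) = Add(Mul(2, 92, Pow(-3, -1)), Mul(-1, Mul(-14, Mul(-14, Add(1, -28))))) = Add(Mul(2, 92, Rational(-1, 3)), Mul(-1, Mul(-14, Mul(-14, -27)))) = Add(Rational(-184, 3), Mul(-1, Mul(-14, 378))) = Add(Rational(-184, 3), Mul(-1, -5292)) = Add(Rational(-184, 3), 5292) = Rational(15692, 3)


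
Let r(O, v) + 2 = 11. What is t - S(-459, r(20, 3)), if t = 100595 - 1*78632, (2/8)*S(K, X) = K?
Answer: 23799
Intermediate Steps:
r(O, v) = 9 (r(O, v) = -2 + 11 = 9)
S(K, X) = 4*K
t = 21963 (t = 100595 - 78632 = 21963)
t - S(-459, r(20, 3)) = 21963 - 4*(-459) = 21963 - 1*(-1836) = 21963 + 1836 = 23799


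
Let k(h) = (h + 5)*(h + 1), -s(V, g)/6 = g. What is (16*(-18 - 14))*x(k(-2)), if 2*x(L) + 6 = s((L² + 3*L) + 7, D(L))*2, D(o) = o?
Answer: -7680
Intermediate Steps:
s(V, g) = -6*g
k(h) = (1 + h)*(5 + h) (k(h) = (5 + h)*(1 + h) = (1 + h)*(5 + h))
x(L) = -3 - 6*L (x(L) = -3 + (-6*L*2)/2 = -3 + (-12*L)/2 = -3 - 6*L)
(16*(-18 - 14))*x(k(-2)) = (16*(-18 - 14))*(-3 - 6*(5 + (-2)² + 6*(-2))) = (16*(-32))*(-3 - 6*(5 + 4 - 12)) = -512*(-3 - 6*(-3)) = -512*(-3 + 18) = -512*15 = -7680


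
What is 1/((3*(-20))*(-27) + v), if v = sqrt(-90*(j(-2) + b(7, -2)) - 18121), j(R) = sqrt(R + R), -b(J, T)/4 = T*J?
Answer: 4289048820/7009579281121 - 2647561*sqrt(-23161 - 180*I)/7009579281121 - 291600*I/7009579281121 + 180*I*sqrt(-23161 - 180*I)/7009579281121 ≈ 0.00061166 + 5.7441e-5*I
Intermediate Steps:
b(J, T) = -4*J*T (b(J, T) = -4*T*J = -4*J*T)
j(R) = sqrt(2)*sqrt(R) (j(R) = sqrt(2*R) = sqrt(2)*sqrt(R))
v = sqrt(-23161 - 180*I) (v = sqrt(-90*(sqrt(2)*sqrt(-2) - 4*7*(-2)) - 18121) = sqrt(-90*(sqrt(2)*(I*sqrt(2)) + 56) - 18121) = sqrt(-90*(2*I + 56) - 18121) = sqrt(-90*(56 + 2*I) - 18121) = sqrt((-5040 - 180*I) - 18121) = sqrt(-23161 - 180*I) ≈ 0.5914 - 152.19*I)
1/((3*(-20))*(-27) + v) = 1/((3*(-20))*(-27) + sqrt(-23161 - 180*I)) = 1/(-60*(-27) + sqrt(-23161 - 180*I)) = 1/(1620 + sqrt(-23161 - 180*I))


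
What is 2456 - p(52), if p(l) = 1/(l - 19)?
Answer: 81047/33 ≈ 2456.0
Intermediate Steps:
p(l) = 1/(-19 + l)
2456 - p(52) = 2456 - 1/(-19 + 52) = 2456 - 1/33 = 81047/33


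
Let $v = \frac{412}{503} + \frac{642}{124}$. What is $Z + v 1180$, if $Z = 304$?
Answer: $\frac{115074402}{15593} \approx 7379.9$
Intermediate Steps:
$v = \frac{187007}{31186}$ ($v = 412 \cdot \frac{1}{503} + 642 \cdot \frac{1}{124} = \frac{412}{503} + \frac{321}{62} = \frac{187007}{31186} \approx 5.9965$)
$Z + v 1180 = 304 + \frac{187007}{31186} \cdot 1180 = 304 + \frac{110334130}{15593} = \frac{115074402}{15593}$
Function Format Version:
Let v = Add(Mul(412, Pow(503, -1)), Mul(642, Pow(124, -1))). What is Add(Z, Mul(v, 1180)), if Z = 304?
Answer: Rational(115074402, 15593) ≈ 7379.9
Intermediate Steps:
v = Rational(187007, 31186) (v = Add(Mul(412, Rational(1, 503)), Mul(642, Rational(1, 124))) = Add(Rational(412, 503), Rational(321, 62)) = Rational(187007, 31186) ≈ 5.9965)
Add(Z, Mul(v, 1180)) = Add(304, Mul(Rational(187007, 31186), 1180)) = Add(304, Rational(110334130, 15593)) = Rational(115074402, 15593)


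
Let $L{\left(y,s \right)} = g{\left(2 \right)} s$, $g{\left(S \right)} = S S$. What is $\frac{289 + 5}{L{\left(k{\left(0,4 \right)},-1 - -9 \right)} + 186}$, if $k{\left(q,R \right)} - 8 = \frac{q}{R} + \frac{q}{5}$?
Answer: $\frac{147}{109} \approx 1.3486$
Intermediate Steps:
$g{\left(S \right)} = S^{2}$
$k{\left(q,R \right)} = 8 + \frac{q}{5} + \frac{q}{R}$ ($k{\left(q,R \right)} = 8 + \left(\frac{q}{R} + \frac{q}{5}\right) = 8 + \left(\frac{q}{5} + \frac{q}{R}\right) = 8 + \frac{q}{5} + \frac{q}{R}$)
$L{\left(y,s \right)} = 4 s$ ($L{\left(y,s \right)} = 2^{2} s = 4 s$)
$\frac{289 + 5}{L{\left(k{\left(0,4 \right)},-1 - -9 \right)} + 186} = \frac{289 + 5}{4 \left(-1 - -9\right) + 186} = \frac{294}{4 \left(-1 + 9\right) + 186} = \frac{294}{4 \cdot 8 + 186} = \frac{294}{32 + 186} = \frac{294}{218} = 294 \cdot \frac{1}{218} = \frac{147}{109}$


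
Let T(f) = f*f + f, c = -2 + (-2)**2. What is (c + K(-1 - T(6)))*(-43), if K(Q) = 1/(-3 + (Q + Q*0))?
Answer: -3913/46 ≈ -85.065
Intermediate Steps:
c = 2 (c = -2 + 4 = 2)
T(f) = f + f**2 (T(f) = f**2 + f = f + f**2)
K(Q) = 1/(-3 + Q) (K(Q) = 1/(-3 + (Q + 0)) = 1/(-3 + Q))
(c + K(-1 - T(6)))*(-43) = (2 + 1/(-3 + (-1 - 6*(1 + 6))))*(-43) = (2 + 1/(-3 + (-1 - 6*7)))*(-43) = (2 + 1/(-3 + (-1 - 1*42)))*(-43) = (2 + 1/(-3 + (-1 - 42)))*(-43) = (2 + 1/(-3 - 43))*(-43) = (2 + 1/(-46))*(-43) = (2 - 1/46)*(-43) = (91/46)*(-43) = -3913/46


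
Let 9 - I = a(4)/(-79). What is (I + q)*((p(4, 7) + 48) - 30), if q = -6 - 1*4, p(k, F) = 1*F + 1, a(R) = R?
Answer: -1950/79 ≈ -24.684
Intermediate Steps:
p(k, F) = 1 + F (p(k, F) = F + 1 = 1 + F)
q = -10 (q = -6 - 4 = -10)
I = 715/79 (I = 9 - 4/(-79) = 9 - 4*(-1)/79 = 9 - 1*(-4/79) = 9 + 4/79 = 715/79 ≈ 9.0506)
(I + q)*((p(4, 7) + 48) - 30) = (715/79 - 10)*(((1 + 7) + 48) - 30) = -75*((8 + 48) - 30)/79 = -75*(56 - 30)/79 = -75/79*26 = -1950/79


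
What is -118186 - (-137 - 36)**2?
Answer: -148115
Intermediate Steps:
-118186 - (-137 - 36)**2 = -118186 - 1*(-173)**2 = -118186 - 1*29929 = -118186 - 29929 = -148115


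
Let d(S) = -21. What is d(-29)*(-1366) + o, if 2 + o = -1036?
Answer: 27648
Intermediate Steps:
o = -1038 (o = -2 - 1036 = -1038)
d(-29)*(-1366) + o = -21*(-1366) - 1038 = 28686 - 1038 = 27648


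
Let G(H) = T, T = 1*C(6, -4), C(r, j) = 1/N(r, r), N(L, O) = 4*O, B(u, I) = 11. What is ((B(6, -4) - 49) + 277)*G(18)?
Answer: 239/24 ≈ 9.9583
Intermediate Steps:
C(r, j) = 1/(4*r)
T = 1/24 (T = 1*((1/4)/6) = 1*((1/4)*(1/6)) = 1*(1/24) = 1/24 ≈ 0.041667)
G(H) = 1/24
((B(6, -4) - 49) + 277)*G(18) = ((11 - 49) + 277)*(1/24) = (-38 + 277)*(1/24) = 239*(1/24) = 239/24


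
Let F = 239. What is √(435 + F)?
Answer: √674 ≈ 25.962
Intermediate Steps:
√(435 + F) = √(435 + 239) = √674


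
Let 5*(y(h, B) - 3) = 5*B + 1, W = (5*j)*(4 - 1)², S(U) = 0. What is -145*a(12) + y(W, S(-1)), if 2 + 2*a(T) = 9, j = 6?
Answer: -5043/10 ≈ -504.30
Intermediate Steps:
a(T) = 7/2 (a(T) = -1 + (½)*9 = -1 + 9/2 = 7/2)
W = 270 (W = (5*6)*(4 - 1)² = 30*3² = 30*9 = 270)
y(h, B) = 16/5 + B (y(h, B) = 3 + (5*B + 1)/5 = 3 + (1 + 5*B)/5 = 3 + (⅕ + B) = 16/5 + B)
-145*a(12) + y(W, S(-1)) = -145*7/2 + (16/5 + 0) = -1015/2 + 16/5 = -5043/10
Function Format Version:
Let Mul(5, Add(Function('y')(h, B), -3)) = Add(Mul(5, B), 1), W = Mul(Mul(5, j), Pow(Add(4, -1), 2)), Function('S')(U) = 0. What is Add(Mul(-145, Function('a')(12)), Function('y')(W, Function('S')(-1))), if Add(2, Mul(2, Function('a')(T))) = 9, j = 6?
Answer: Rational(-5043, 10) ≈ -504.30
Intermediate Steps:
Function('a')(T) = Rational(7, 2) (Function('a')(T) = Add(-1, Mul(Rational(1, 2), 9)) = Add(-1, Rational(9, 2)) = Rational(7, 2))
W = 270 (W = Mul(Mul(5, 6), Pow(Add(4, -1), 2)) = Mul(30, Pow(3, 2)) = Mul(30, 9) = 270)
Function('y')(h, B) = Add(Rational(16, 5), B) (Function('y')(h, B) = Add(3, Mul(Rational(1, 5), Add(Mul(5, B), 1))) = Add(3, Mul(Rational(1, 5), Add(1, Mul(5, B)))) = Add(3, Add(Rational(1, 5), B)) = Add(Rational(16, 5), B))
Add(Mul(-145, Function('a')(12)), Function('y')(W, Function('S')(-1))) = Add(Mul(-145, Rational(7, 2)), Add(Rational(16, 5), 0)) = Add(Rational(-1015, 2), Rational(16, 5)) = Rational(-5043, 10)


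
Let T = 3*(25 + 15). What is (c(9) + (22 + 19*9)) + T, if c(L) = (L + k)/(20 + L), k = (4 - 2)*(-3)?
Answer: 9080/29 ≈ 313.10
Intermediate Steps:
k = -6 (k = 2*(-3) = -6)
c(L) = (-6 + L)/(20 + L) (c(L) = (L - 6)/(20 + L) = (-6 + L)/(20 + L))
T = 120 (T = 3*40 = 120)
(c(9) + (22 + 19*9)) + T = ((-6 + 9)/(20 + 9) + (22 + 19*9)) + 120 = (3/29 + (22 + 171)) + 120 = ((1/29)*3 + 193) + 120 = (3/29 + 193) + 120 = 5600/29 + 120 = 9080/29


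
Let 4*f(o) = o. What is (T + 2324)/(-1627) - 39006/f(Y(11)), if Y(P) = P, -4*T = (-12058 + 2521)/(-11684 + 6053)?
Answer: -173282324357/12215516 ≈ -14185.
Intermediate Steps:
T = -3179/7508 (T = -(-12058 + 2521)/(4*(-11684 + 6053)) = -(-9537)/(4*(-5631)) = -(-9537)*(-1)/(4*5631) = -1/4*3179/1877 = -3179/7508 ≈ -0.42342)
f(o) = o/4
(T + 2324)/(-1627) - 39006/f(Y(11)) = (-3179/7508 + 2324)/(-1627) - 39006/((1/4)*11) = (17445413/7508)*(-1/1627) - 39006/11/4 = -17445413/12215516 - 39006*4/11 = -17445413/12215516 - 14184 = -173282324357/12215516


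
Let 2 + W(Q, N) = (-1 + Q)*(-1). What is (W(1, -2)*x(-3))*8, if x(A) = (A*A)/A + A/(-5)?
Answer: 192/5 ≈ 38.400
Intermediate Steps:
W(Q, N) = -1 - Q (W(Q, N) = -2 + (-1 + Q)*(-1) = -2 + (1 - Q) = -1 - Q)
x(A) = 4*A/5 (x(A) = A**2/A + A*(-1/5) = A - A/5 = 4*A/5)
(W(1, -2)*x(-3))*8 = ((-1 - 1*1)*((4/5)*(-3)))*8 = ((-1 - 1)*(-12/5))*8 = -2*(-12/5)*8 = (24/5)*8 = 192/5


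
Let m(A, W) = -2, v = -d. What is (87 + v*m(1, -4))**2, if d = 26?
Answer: 19321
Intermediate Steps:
v = -26 (v = -1*26 = -26)
(87 + v*m(1, -4))**2 = (87 - 26*(-2))**2 = (87 + 52)**2 = 139**2 = 19321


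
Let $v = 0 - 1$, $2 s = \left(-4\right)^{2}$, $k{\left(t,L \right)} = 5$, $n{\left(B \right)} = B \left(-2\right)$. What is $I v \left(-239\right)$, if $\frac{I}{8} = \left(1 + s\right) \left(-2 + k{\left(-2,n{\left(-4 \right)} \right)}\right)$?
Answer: $51624$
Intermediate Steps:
$n{\left(B \right)} = - 2 B$
$s = 8$ ($s = \frac{\left(-4\right)^{2}}{2} = \frac{1}{2} \cdot 16 = 8$)
$I = 216$ ($I = 8 \left(1 + 8\right) \left(-2 + 5\right) = 8 \cdot 9 \cdot 3 = 8 \cdot 27 = 216$)
$v = -1$ ($v = 0 - 1 = -1$)
$I v \left(-239\right) = 216 \left(-1\right) \left(-239\right) = \left(-216\right) \left(-239\right) = 51624$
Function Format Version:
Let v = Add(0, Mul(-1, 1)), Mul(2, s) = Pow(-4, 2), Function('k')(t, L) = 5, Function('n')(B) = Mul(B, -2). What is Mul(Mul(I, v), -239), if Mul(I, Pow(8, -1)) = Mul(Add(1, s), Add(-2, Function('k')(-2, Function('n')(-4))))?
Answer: 51624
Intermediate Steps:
Function('n')(B) = Mul(-2, B)
s = 8 (s = Mul(Rational(1, 2), Pow(-4, 2)) = Mul(Rational(1, 2), 16) = 8)
I = 216 (I = Mul(8, Mul(Add(1, 8), Add(-2, 5))) = Mul(8, Mul(9, 3)) = Mul(8, 27) = 216)
v = -1 (v = Add(0, -1) = -1)
Mul(Mul(I, v), -239) = Mul(Mul(216, -1), -239) = Mul(-216, -239) = 51624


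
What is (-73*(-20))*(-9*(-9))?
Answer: 118260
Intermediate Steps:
(-73*(-20))*(-9*(-9)) = 1460*81 = 118260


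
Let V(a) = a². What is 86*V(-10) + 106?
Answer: 8706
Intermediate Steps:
86*V(-10) + 106 = 86*(-10)² + 106 = 86*100 + 106 = 8600 + 106 = 8706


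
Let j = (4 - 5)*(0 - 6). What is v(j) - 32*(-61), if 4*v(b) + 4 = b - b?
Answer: 1951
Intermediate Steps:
j = 6 (j = -1*(-6) = 6)
v(b) = -1 (v(b) = -1 + (b - b)/4 = -1 + (¼)*0 = -1 + 0 = -1)
v(j) - 32*(-61) = -1 - 32*(-61) = -1 + 1952 = 1951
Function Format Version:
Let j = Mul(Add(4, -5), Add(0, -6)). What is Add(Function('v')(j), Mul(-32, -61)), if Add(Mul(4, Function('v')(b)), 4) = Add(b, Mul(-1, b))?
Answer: 1951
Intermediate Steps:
j = 6 (j = Mul(-1, -6) = 6)
Function('v')(b) = -1 (Function('v')(b) = Add(-1, Mul(Rational(1, 4), Add(b, Mul(-1, b)))) = Add(-1, Mul(Rational(1, 4), 0)) = Add(-1, 0) = -1)
Add(Function('v')(j), Mul(-32, -61)) = Add(-1, Mul(-32, -61)) = Add(-1, 1952) = 1951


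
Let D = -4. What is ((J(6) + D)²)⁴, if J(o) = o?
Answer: 256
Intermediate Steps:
((J(6) + D)²)⁴ = ((6 - 4)²)⁴ = (2²)⁴ = 4⁴ = 256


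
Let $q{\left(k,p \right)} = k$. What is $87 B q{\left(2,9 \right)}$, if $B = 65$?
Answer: $11310$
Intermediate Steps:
$87 B q{\left(2,9 \right)} = 87 \cdot 65 \cdot 2 = 5655 \cdot 2 = 11310$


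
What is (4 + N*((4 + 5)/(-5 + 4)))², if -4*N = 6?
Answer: 1225/4 ≈ 306.25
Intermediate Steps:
N = -3/2 (N = -¼*6 = -3/2 ≈ -1.5000)
(4 + N*((4 + 5)/(-5 + 4)))² = (4 - 3*(4 + 5)/(2*(-5 + 4)))² = (4 - 27/(2*(-1)))² = (4 - 27*(-1)/2)² = (4 - 3/2*(-9))² = (4 + 27/2)² = (35/2)² = 1225/4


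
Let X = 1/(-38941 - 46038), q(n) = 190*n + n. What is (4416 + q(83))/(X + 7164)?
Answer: 1722439351/608789555 ≈ 2.8293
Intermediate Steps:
q(n) = 191*n
X = -1/84979 (X = 1/(-84979) = -1/84979 ≈ -1.1768e-5)
(4416 + q(83))/(X + 7164) = (4416 + 191*83)/(-1/84979 + 7164) = (4416 + 15853)/(608789555/84979) = 20269*(84979/608789555) = 1722439351/608789555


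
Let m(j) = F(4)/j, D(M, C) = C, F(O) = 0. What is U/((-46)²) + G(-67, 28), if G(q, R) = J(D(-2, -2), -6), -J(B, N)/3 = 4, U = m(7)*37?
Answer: -12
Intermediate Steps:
m(j) = 0 (m(j) = 0/j = 0)
U = 0 (U = 0*37 = 0)
J(B, N) = -12 (J(B, N) = -3*4 = -12)
G(q, R) = -12
U/((-46)²) + G(-67, 28) = 0/((-46)²) - 12 = 0/2116 - 12 = 0*(1/2116) - 12 = 0 - 12 = -12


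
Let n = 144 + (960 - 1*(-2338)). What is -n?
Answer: -3442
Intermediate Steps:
n = 3442 (n = 144 + (960 + 2338) = 144 + 3298 = 3442)
-n = -1*3442 = -3442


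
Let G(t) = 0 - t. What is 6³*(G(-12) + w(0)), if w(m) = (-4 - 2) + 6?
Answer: 2592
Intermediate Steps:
G(t) = -t
w(m) = 0 (w(m) = -6 + 6 = 0)
6³*(G(-12) + w(0)) = 6³*(-1*(-12) + 0) = 216*(12 + 0) = 216*12 = 2592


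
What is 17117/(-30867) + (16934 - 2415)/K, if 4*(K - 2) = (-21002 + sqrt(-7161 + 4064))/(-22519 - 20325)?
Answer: 27935323028445015671/4084228086246471 + 2488208144*I*sqrt(3097)/132316975613 ≈ 6839.8 + 1.0465*I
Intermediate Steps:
K = 181877/85688 - I*sqrt(3097)/171376 (K = 2 + ((-21002 + sqrt(-7161 + 4064))/(-22519 - 20325))/4 = 2 + ((-21002 + sqrt(-3097))/(-42844))/4 = 2 + ((-21002 + I*sqrt(3097))*(-1/42844))/4 = 2 + (10501/21422 - I*sqrt(3097)/42844)/4 = 2 + (10501/85688 - I*sqrt(3097)/171376) = 181877/85688 - I*sqrt(3097)/171376 ≈ 2.1226 - 0.00032473*I)
17117/(-30867) + (16934 - 2415)/K = 17117/(-30867) + (16934 - 2415)/(181877/85688 - I*sqrt(3097)/171376) = 17117*(-1/30867) + 14519/(181877/85688 - I*sqrt(3097)/171376) = -17117/30867 + 14519/(181877/85688 - I*sqrt(3097)/171376)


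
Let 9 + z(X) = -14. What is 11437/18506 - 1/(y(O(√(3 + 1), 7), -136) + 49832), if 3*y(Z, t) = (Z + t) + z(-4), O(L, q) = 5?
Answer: 426992234/690930763 ≈ 0.61800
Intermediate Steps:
z(X) = -23 (z(X) = -9 - 14 = -23)
y(Z, t) = -23/3 + Z/3 + t/3 (y(Z, t) = ((Z + t) - 23)/3 = (-23 + Z + t)/3 = -23/3 + Z/3 + t/3)
11437/18506 - 1/(y(O(√(3 + 1), 7), -136) + 49832) = 11437/18506 - 1/((-23/3 + (⅓)*5 + (⅓)*(-136)) + 49832) = 11437*(1/18506) - 1/((-23/3 + 5/3 - 136/3) + 49832) = 11437/18506 - 1/(-154/3 + 49832) = 11437/18506 - 1/149342/3 = 11437/18506 - 1*3/149342 = 11437/18506 - 3/149342 = 426992234/690930763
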